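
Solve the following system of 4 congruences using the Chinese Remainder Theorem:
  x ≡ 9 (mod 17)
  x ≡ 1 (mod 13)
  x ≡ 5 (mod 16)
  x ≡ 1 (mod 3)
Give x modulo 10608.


Product of moduli M = 17 · 13 · 16 · 3 = 10608.
Merge one congruence at a time:
  Start: x ≡ 9 (mod 17).
  Combine with x ≡ 1 (mod 13); new modulus lcm = 221.
    Write x = 9 + 17·t and substitute into x ≡ 1 (mod 13): 17·t ≡ 1 − 9 = -8 (mod 13).
    Reduce coefficients mod 13: 4·t ≡ 5 (mod 13).
    The inverse of 4 mod 13 is 10 (since 4·10 = 40 = 3·13 + 1), so t ≡ 10·5 = 50 ≡ 11 (mod 13).
    Then x = 9 + 17·11 = 196, valid modulo lcm(17, 13) = 221: x ≡ 196 (mod 221).
  Combine with x ≡ 5 (mod 16); new modulus lcm = 3536.
    Write x = 196 + 221·t and substitute into x ≡ 5 (mod 16): 221·t ≡ 5 − 196 = -191 (mod 16).
    Reduce coefficients mod 16: 13·t ≡ 1 (mod 16).
    The inverse of 13 mod 16 is 5 (since 13·5 = 65 = 4·16 + 1), so t ≡ 5·1 = 5 ≡ 5 (mod 16).
    Then x = 196 + 221·5 = 1301, valid modulo lcm(221, 16) = 3536: x ≡ 1301 (mod 3536).
  Combine with x ≡ 1 (mod 3); new modulus lcm = 10608.
    Write x = 1301 + 3536·t and substitute into x ≡ 1 (mod 3): 3536·t ≡ 1 − 1301 = -1300 (mod 3).
    Reduce coefficients mod 3: 2·t ≡ 2 (mod 3).
    The inverse of 2 mod 3 is 2 (since 2·2 = 4 = 1·3 + 1), so t ≡ 2·2 = 4 ≡ 1 (mod 3).
    Then x = 1301 + 3536·1 = 4837, valid modulo lcm(3536, 3) = 10608: x ≡ 4837 (mod 10608).
Verify against each original: 4837 mod 17 = 9, 4837 mod 13 = 1, 4837 mod 16 = 5, 4837 mod 3 = 1.

x ≡ 4837 (mod 10608).


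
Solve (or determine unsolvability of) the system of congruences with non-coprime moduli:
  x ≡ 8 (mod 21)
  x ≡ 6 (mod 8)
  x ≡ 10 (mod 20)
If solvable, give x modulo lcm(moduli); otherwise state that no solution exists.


Moduli 21, 8, 20 are not pairwise coprime, so CRT works modulo lcm(m_i) when all pairwise compatibility conditions hold.
Pairwise compatibility: gcd(m_i, m_j) must divide a_i - a_j for every pair.
Merge one congruence at a time:
  Start: x ≡ 8 (mod 21).
  Combine with x ≡ 6 (mod 8): gcd(21, 8) = 1; 6 - 8 = -2, which IS divisible by 1, so compatible.
    Write x = 8 + 21·t and substitute into x ≡ 6 (mod 8): 21·t ≡ 6 − 8 = -2 (mod 8).
    Reduce coefficients mod 8: 5·t ≡ 6 (mod 8).
    The inverse of 5 mod 8 is 5 (since 5·5 = 25 = 3·8 + 1), so t ≡ 5·6 = 30 ≡ 6 (mod 8).
    Then x = 8 + 21·6 = 134, valid modulo lcm(21, 8) = 168: x ≡ 134 (mod 168).
  Combine with x ≡ 10 (mod 20): gcd(168, 20) = 4; 10 - 134 = -124, which IS divisible by 4, so compatible.
    Write x = 134 + 168·t and substitute into x ≡ 10 (mod 20): 168·t ≡ 10 − 134 = -124 (mod 20).
    Divide the congruence (and modulus) by g = 4: 42·t ≡ -31 (mod 5).
    Reduce coefficients mod 5: 2·t ≡ 4 (mod 5).
    The inverse of 2 mod 5 is 3 (since 2·3 = 6 = 1·5 + 1), so t ≡ 3·4 = 12 ≡ 2 (mod 5).
    Then x = 134 + 168·2 = 470, valid modulo lcm(168, 20) = 840: x ≡ 470 (mod 840).
Verify: 470 mod 21 = 8, 470 mod 8 = 6, 470 mod 20 = 10.

x ≡ 470 (mod 840).


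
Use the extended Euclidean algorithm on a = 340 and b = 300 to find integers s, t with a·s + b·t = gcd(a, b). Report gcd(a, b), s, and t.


Euclidean algorithm on (340, 300) — divide until remainder is 0:
  340 = 1 · 300 + 40
  300 = 7 · 40 + 20
  40 = 2 · 20 + 0
gcd(340, 300) = 20.
Track Bezout coefficients alongside the remainders: start with r₀ = 340 = a·1 + b·0 (s = 1, t = 0) and r₁ = 300 = a·0 + b·1 (s = 0, t = 1); each new remainder r_{k+1} = r_{k-1} − q_k·r_k inherits s_{k+1} = s_{k-1} − q_k·s_k, t_{k+1} = t_{k-1} − q_k·t_k, so r_k = a·s_k + b·t_k at every step:
  q = 1: r = 40, s = 1 − 1·0 = 1, t = 0 − 1·1 = -1  (check: 340·1 + 300·(-1) = 40)
  q = 7: r = 20, s = 0 − 7·1 = -7, t = 1 − 7·(-1) = 8  (check: 340·(-7) + 300·8 = 20)
The row with r = 20 (the gcd) gives the Bezout coefficients s = -7, t = 8.
Result: 340 · (-7) + 300 · (8) = 20.

gcd(340, 300) = 20; s = -7, t = 8 (check: 340·(-7) + 300·8 = 20).


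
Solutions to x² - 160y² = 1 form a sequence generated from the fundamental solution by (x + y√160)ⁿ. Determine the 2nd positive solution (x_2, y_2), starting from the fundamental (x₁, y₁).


Step 1: Find the fundamental solution (x₁, y₁) of x² - 160y² = 1.
  Expand √160 as a continued fraction. a₀ = ⌊√160⌋ = 12; iterate m_{k+1} = d_k·a_k − m_k, d_{k+1} = (160 − m_{k+1}²)/d_k, a_{k+1} = ⌊(a₀ + m_{k+1})/d_{k+1}⌋ (starting m₀ = 0, d₀ = 1), with convergents p_k = a_k·p_{k-1} + p_{k-2}, q_k = a_k·q_{k-1} + q_{k-2} (p₋₁ = 1, q₋₁ = 0):
  k = 0: a₀ = 12; p₀/q₀ = 12/1; p₀² − 160·q₀² = 144 − 160 = -16.
  k = 1: m = 12, d = 16, a = ⌊(12 + 12)/16⌋ = 1; p/q = (1·12 + 1)/(1·1 + 0) = 13/1; p² − 160·q² = 169 − 160 = 9.
  k = 2: m = 4, d = 9, a = ⌊(12 + 4)/9⌋ = 1; p/q = (1·13 + 12)/(1·1 + 1) = 25/2; p² − 160·q² = 625 − 640 = -15.
  k = 3: m = 5, d = 15, a = ⌊(12 + 5)/15⌋ = 1; p/q = (1·25 + 13)/(1·2 + 1) = 38/3; p² − 160·q² = 1444 − 1440 = 4.
  k = 4: m = 10, d = 4, a = ⌊(12 + 10)/4⌋ = 5; p/q = (5·38 + 25)/(5·3 + 2) = 215/17; p² − 160·q² = 46225 − 46240 = -15.
  k = 5: m = 10, d = 15, a = ⌊(12 + 10)/15⌋ = 1; p/q = (1·215 + 38)/(1·17 + 3) = 253/20; p² − 160·q² = 64009 − 64000 = 9.
  k = 6: m = 5, d = 9, a = ⌊(12 + 5)/9⌋ = 1; p/q = (1·253 + 215)/(1·20 + 17) = 468/37; p² − 160·q² = 219024 − 219040 = -16.
  k = 7: m = 4, d = 16, a = ⌊(12 + 4)/16⌋ = 1; p/q = (1·468 + 253)/(1·37 + 20) = 721/57; p² − 160·q² = 519841 − 519840 = 1.
  The first convergent with p² − 160·q² = 1 gives the fundamental solution (x₁, y₁) = (721, 57).
Step 2: Apply the recurrence (x_{n+1}, y_{n+1}) = (x₁x_n + 160y₁y_n, x₁y_n + y₁x_n) repeatedly.
  From (x_1, y_1) = (721, 57): x_2 = 721·721 + 160·57·57 = 1039681; y_2 = 721·57 + 57·721 = 82194.
Step 3: Verify x_2² - 160·y_2² = 1080936581761 - 1080936581760 = 1 (should be 1). ✓

(x_1, y_1) = (721, 57); (x_2, y_2) = (1039681, 82194).


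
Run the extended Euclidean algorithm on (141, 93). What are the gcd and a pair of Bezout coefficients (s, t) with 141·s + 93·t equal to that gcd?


Euclidean algorithm on (141, 93) — divide until remainder is 0:
  141 = 1 · 93 + 48
  93 = 1 · 48 + 45
  48 = 1 · 45 + 3
  45 = 15 · 3 + 0
gcd(141, 93) = 3.
Track Bezout coefficients alongside the remainders: start with r₀ = 141 = a·1 + b·0 (s = 1, t = 0) and r₁ = 93 = a·0 + b·1 (s = 0, t = 1); each new remainder r_{k+1} = r_{k-1} − q_k·r_k inherits s_{k+1} = s_{k-1} − q_k·s_k, t_{k+1} = t_{k-1} − q_k·t_k, so r_k = a·s_k + b·t_k at every step:
  q = 1: r = 48, s = 1 − 1·0 = 1, t = 0 − 1·1 = -1  (check: 141·1 + 93·(-1) = 48)
  q = 1: r = 45, s = 0 − 1·1 = -1, t = 1 − 1·(-1) = 2  (check: 141·(-1) + 93·2 = 45)
  q = 1: r = 3, s = 1 − 1·(-1) = 2, t = -1 − 1·2 = -3  (check: 141·2 + 93·(-3) = 3)
The row with r = 3 (the gcd) gives the Bezout coefficients s = 2, t = -3.
Result: 141 · (2) + 93 · (-3) = 3.

gcd(141, 93) = 3; s = 2, t = -3 (check: 141·2 + 93·(-3) = 3).


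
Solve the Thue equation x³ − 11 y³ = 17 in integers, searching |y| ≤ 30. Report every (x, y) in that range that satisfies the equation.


The equation is x³ - 11y³ = 17. For fixed y, x³ = 11·y³ + 17, so a solution requires the RHS to be a perfect cube.
Strategy: iterate y from -30 to 30, compute RHS = 11·y³ + 17, and check whether it is a (positive or negative) perfect cube.
Check small values of y:
  y = 0: RHS = 17 is not a perfect cube.
  y = 1: RHS = 28 is not a perfect cube.
  y = -1: RHS = 6 is not a perfect cube.
  y = 2: RHS = 105 is not a perfect cube.
  y = -2: RHS = -71 is not a perfect cube.
  y = 3: RHS = 314 is not a perfect cube.
  y = -3: RHS = -280 is not a perfect cube.
Continuing the search up to |y| = 30 finds no solutions either.
No (x, y) in the scanned range satisfies the equation.

No integer solutions with |y| ≤ 30.


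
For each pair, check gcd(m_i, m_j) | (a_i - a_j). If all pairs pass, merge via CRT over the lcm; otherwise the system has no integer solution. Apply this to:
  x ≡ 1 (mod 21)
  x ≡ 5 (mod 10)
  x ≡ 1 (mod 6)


Moduli 21, 10, 6 are not pairwise coprime, so CRT works modulo lcm(m_i) when all pairwise compatibility conditions hold.
Pairwise compatibility: gcd(m_i, m_j) must divide a_i - a_j for every pair.
Merge one congruence at a time:
  Start: x ≡ 1 (mod 21).
  Combine with x ≡ 5 (mod 10): gcd(21, 10) = 1; 5 - 1 = 4, which IS divisible by 1, so compatible.
    Write x = 1 + 21·t and substitute into x ≡ 5 (mod 10): 21·t ≡ 5 − 1 = 4 (mod 10).
    Reduce coefficients mod 10: 1·t ≡ 4 (mod 10).
    So t ≡ 4 (mod 10).
    Then x = 1 + 21·4 = 85, valid modulo lcm(21, 10) = 210: x ≡ 85 (mod 210).
  Combine with x ≡ 1 (mod 6): gcd(210, 6) = 6; 1 - 85 = -84, which IS divisible by 6, so compatible.
    Write x = 85 + 210·t and substitute into x ≡ 1 (mod 6): 210·t ≡ 1 − 85 = -84 (mod 6).
    Divide the congruence (and modulus) by g = 6: 35·t ≡ -14 (mod 1).
    Modulo 1 every t works; take t = 0.
    Then x = 85 + 210·0 = 85, valid modulo lcm(210, 6) = 210: x ≡ 85 (mod 210).
Verify: 85 mod 21 = 1, 85 mod 10 = 5, 85 mod 6 = 1.

x ≡ 85 (mod 210).


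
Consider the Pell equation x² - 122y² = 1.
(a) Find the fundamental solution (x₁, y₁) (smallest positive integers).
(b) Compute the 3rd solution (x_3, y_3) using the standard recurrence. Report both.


Step 1: Find the fundamental solution (x₁, y₁) of x² - 122y² = 1.
  Expand √122 as a continued fraction. a₀ = ⌊√122⌋ = 11; iterate m_{k+1} = d_k·a_k − m_k, d_{k+1} = (122 − m_{k+1}²)/d_k, a_{k+1} = ⌊(a₀ + m_{k+1})/d_{k+1}⌋ (starting m₀ = 0, d₀ = 1), with convergents p_k = a_k·p_{k-1} + p_{k-2}, q_k = a_k·q_{k-1} + q_{k-2} (p₋₁ = 1, q₋₁ = 0):
  k = 0: a₀ = 11; p₀/q₀ = 11/1; p₀² − 122·q₀² = 121 − 122 = -1.
  k = 1: m = 11, d = 1, a = ⌊(11 + 11)/1⌋ = 22; p/q = (22·11 + 1)/(22·1 + 0) = 243/22; p² − 122·q² = 59049 − 59048 = 1.
  The first convergent with p² − 122·q² = 1 gives the fundamental solution (x₁, y₁) = (243, 22).
Step 2: Apply the recurrence (x_{n+1}, y_{n+1}) = (x₁x_n + 122y₁y_n, x₁y_n + y₁x_n) repeatedly.
  From (x_1, y_1) = (243, 22): x_2 = 243·243 + 122·22·22 = 118097; y_2 = 243·22 + 22·243 = 10692.
  From (x_2, y_2) = (118097, 10692): x_3 = 243·118097 + 122·22·10692 = 57394899; y_3 = 243·10692 + 22·118097 = 5196290.
Step 3: Verify x_3² - 122·y_3² = 3294174431220201 - 3294174431220200 = 1 (should be 1). ✓

(x_1, y_1) = (243, 22); (x_3, y_3) = (57394899, 5196290).


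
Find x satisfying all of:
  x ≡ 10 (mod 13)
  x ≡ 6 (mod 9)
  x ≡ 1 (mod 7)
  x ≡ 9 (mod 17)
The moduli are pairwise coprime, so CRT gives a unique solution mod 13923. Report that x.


Product of moduli M = 13 · 9 · 7 · 17 = 13923.
Merge one congruence at a time:
  Start: x ≡ 10 (mod 13).
  Combine with x ≡ 6 (mod 9); new modulus lcm = 117.
    Write x = 10 + 13·t and substitute into x ≡ 6 (mod 9): 13·t ≡ 6 − 10 = -4 (mod 9).
    Reduce coefficients mod 9: 4·t ≡ 5 (mod 9).
    The inverse of 4 mod 9 is 7 (since 4·7 = 28 = 3·9 + 1), so t ≡ 7·5 = 35 ≡ 8 (mod 9).
    Then x = 10 + 13·8 = 114, valid modulo lcm(13, 9) = 117: x ≡ 114 (mod 117).
  Combine with x ≡ 1 (mod 7); new modulus lcm = 819.
    Write x = 114 + 117·t and substitute into x ≡ 1 (mod 7): 117·t ≡ 1 − 114 = -113 (mod 7).
    Reduce coefficients mod 7: 5·t ≡ 6 (mod 7).
    The inverse of 5 mod 7 is 3 (since 5·3 = 15 = 2·7 + 1), so t ≡ 3·6 = 18 ≡ 4 (mod 7).
    Then x = 114 + 117·4 = 582, valid modulo lcm(117, 7) = 819: x ≡ 582 (mod 819).
  Combine with x ≡ 9 (mod 17); new modulus lcm = 13923.
    Write x = 582 + 819·t and substitute into x ≡ 9 (mod 17): 819·t ≡ 9 − 582 = -573 (mod 17).
    Reduce coefficients mod 17: 3·t ≡ 5 (mod 17).
    The inverse of 3 mod 17 is 6 (since 3·6 = 18 = 1·17 + 1), so t ≡ 6·5 = 30 ≡ 13 (mod 17).
    Then x = 582 + 819·13 = 11229, valid modulo lcm(819, 17) = 13923: x ≡ 11229 (mod 13923).
Verify against each original: 11229 mod 13 = 10, 11229 mod 9 = 6, 11229 mod 7 = 1, 11229 mod 17 = 9.

x ≡ 11229 (mod 13923).


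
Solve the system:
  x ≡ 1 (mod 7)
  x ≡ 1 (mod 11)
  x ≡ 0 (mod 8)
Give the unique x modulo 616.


Moduli 7, 11, 8 are pairwise coprime; by CRT there is a unique solution modulo M = 7 · 11 · 8 = 616.
Solve pairwise, accumulating the modulus:
  Start with x ≡ 1 (mod 7).
  Combine with x ≡ 1 (mod 11): since gcd(7, 11) = 1, we get a unique residue mod 77.
    Write x = 1 + 7·t and substitute into x ≡ 1 (mod 11): 7·t ≡ 1 − 1 = 0 (mod 11).
    The inverse of 7 mod 11 is 8 (since 7·8 = 56 = 5·11 + 1), so t ≡ 8·0 = 0 ≡ 0 (mod 11).
    Then x = 1 + 7·0 = 1, valid modulo lcm(7, 11) = 77: x ≡ 1 (mod 77).
  Combine with x ≡ 0 (mod 8): since gcd(77, 8) = 1, we get a unique residue mod 616.
    Write x = 1 + 77·t and substitute into x ≡ 0 (mod 8): 77·t ≡ 0 − 1 = -1 (mod 8).
    Reduce coefficients mod 8: 5·t ≡ 7 (mod 8).
    The inverse of 5 mod 8 is 5 (since 5·5 = 25 = 3·8 + 1), so t ≡ 5·7 = 35 ≡ 3 (mod 8).
    Then x = 1 + 77·3 = 232, valid modulo lcm(77, 8) = 616: x ≡ 232 (mod 616).
Verify: 232 mod 7 = 1 ✓, 232 mod 11 = 1 ✓, 232 mod 8 = 0 ✓.

x ≡ 232 (mod 616).


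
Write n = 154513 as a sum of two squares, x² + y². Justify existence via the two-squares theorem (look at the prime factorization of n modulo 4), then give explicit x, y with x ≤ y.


Step 1: Factor n = 154513 = 17 · 61 · 149.
Step 2: Check the mod-4 condition on each prime factor: 17 ≡ 1 (mod 4), exponent 1; 61 ≡ 1 (mod 4), exponent 1; 149 ≡ 1 (mod 4), exponent 1.
All primes ≡ 3 (mod 4) appear to even exponent (or don't appear), so by the two-squares theorem n IS expressible as a sum of two squares.
Step 3: Build a representation. Here n = 17 · 61 · 149 is a product of primes ≡ 1 (mod 4). Each prime p ≡ 1 (mod 4) is itself a sum of two squares; find a² by testing p − a² for a perfect square:
  17: 17 − 1² = 16 = 4² ⇒ 17 = 1² + 4².
  61: 61 − 1² = 60, 61 − 2² = 57, 61 − 3² = 52, 61 − 4² = 45, 61 − 5² = 36 = 6² ⇒ 61 = 5² + 6².
  149: 149 − 1² = 148, 149 − 2² = 145, 149 − 3² = 140, 149 − 4² = 133, 149 − 5² = 124, 149 − 6² = 113, 149 − 7² = 100 = 10² ⇒ 149 = 7² + 10².
  Combine using the Brahmagupta–Fibonacci identity (a² + b²)(c² + d²) = (ac − bd)² + (ad + bc)² = (ac + bd)² + (ad − bc)²:
  17 · 61 = 1037: from (1² + 4²)(5² + 6²), take (1·5 − 4·6, 1·6 + 4·5) = (5 − 24, 6 + 20) = (-19, 26); dropping signs (only squares matter) gives (19, 26); check 19² + 26² = 361 + 676 = 1037 ✓.
  1037 · 149 = 154513: from (19² + 26²)(7² + 10²), take (19·7 − 26·10, 19·10 + 26·7) = (133 − 260, 190 + 182) = (-127, 372); dropping signs (only squares matter) gives (127, 372); check 127² + 372² = 16129 + 138384 = 154513 ✓.
Step 4: Order so x ≤ y and verify: 127² + 372² = 16129 + 138384 = 154513 = n. ✓

n = 154513 = 127² + 372² (one valid representation with x ≤ y).


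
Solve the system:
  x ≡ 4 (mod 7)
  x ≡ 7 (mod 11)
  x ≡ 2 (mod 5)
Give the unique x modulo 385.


Moduli 7, 11, 5 are pairwise coprime; by CRT there is a unique solution modulo M = 7 · 11 · 5 = 385.
Solve pairwise, accumulating the modulus:
  Start with x ≡ 4 (mod 7).
  Combine with x ≡ 7 (mod 11): since gcd(7, 11) = 1, we get a unique residue mod 77.
    Write x = 4 + 7·t and substitute into x ≡ 7 (mod 11): 7·t ≡ 7 − 4 = 3 (mod 11).
    The inverse of 7 mod 11 is 8 (since 7·8 = 56 = 5·11 + 1), so t ≡ 8·3 = 24 ≡ 2 (mod 11).
    Then x = 4 + 7·2 = 18, valid modulo lcm(7, 11) = 77: x ≡ 18 (mod 77).
  Combine with x ≡ 2 (mod 5): since gcd(77, 5) = 1, we get a unique residue mod 385.
    Write x = 18 + 77·t and substitute into x ≡ 2 (mod 5): 77·t ≡ 2 − 18 = -16 (mod 5).
    Reduce coefficients mod 5: 2·t ≡ 4 (mod 5).
    The inverse of 2 mod 5 is 3 (since 2·3 = 6 = 1·5 + 1), so t ≡ 3·4 = 12 ≡ 2 (mod 5).
    Then x = 18 + 77·2 = 172, valid modulo lcm(77, 5) = 385: x ≡ 172 (mod 385).
Verify: 172 mod 7 = 4 ✓, 172 mod 11 = 7 ✓, 172 mod 5 = 2 ✓.

x ≡ 172 (mod 385).


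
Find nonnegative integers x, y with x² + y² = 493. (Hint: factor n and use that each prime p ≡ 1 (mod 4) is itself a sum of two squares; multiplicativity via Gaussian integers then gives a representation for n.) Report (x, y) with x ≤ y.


Step 1: Factor n = 493 = 17 · 29.
Step 2: Check the mod-4 condition on each prime factor: 17 ≡ 1 (mod 4), exponent 1; 29 ≡ 1 (mod 4), exponent 1.
All primes ≡ 3 (mod 4) appear to even exponent (or don't appear), so by the two-squares theorem n IS expressible as a sum of two squares.
Step 3: Build a representation. Here n = 17 · 29 is a product of primes ≡ 1 (mod 4). Each prime p ≡ 1 (mod 4) is itself a sum of two squares; find a² by testing p − a² for a perfect square:
  17: 17 − 1² = 16 = 4² ⇒ 17 = 1² + 4².
  29: 29 − 1² = 28, 29 − 2² = 25 = 5² ⇒ 29 = 2² + 5².
  Combine using the Brahmagupta–Fibonacci identity (a² + b²)(c² + d²) = (ac − bd)² + (ad + bc)² = (ac + bd)² + (ad − bc)²:
  17 · 29 = 493: from (1² + 4²)(2² + 5²), take (1·2 − 4·5, 1·5 + 4·2) = (2 − 20, 5 + 8) = (-18, 13); dropping signs (only squares matter) gives (18, 13); check 18² + 13² = 324 + 169 = 493 ✓.
Step 4: Order so x ≤ y and verify: 13² + 18² = 169 + 324 = 493 = n. ✓

n = 493 = 13² + 18² (one valid representation with x ≤ y).


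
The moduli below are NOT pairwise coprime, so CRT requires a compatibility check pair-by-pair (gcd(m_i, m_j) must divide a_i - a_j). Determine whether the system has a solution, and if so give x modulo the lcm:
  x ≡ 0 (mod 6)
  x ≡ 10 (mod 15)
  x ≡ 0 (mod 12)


Moduli 6, 15, 12 are not pairwise coprime, so CRT works modulo lcm(m_i) when all pairwise compatibility conditions hold.
Pairwise compatibility: gcd(m_i, m_j) must divide a_i - a_j for every pair.
Merge one congruence at a time:
  Start: x ≡ 0 (mod 6).
  Combine with x ≡ 10 (mod 15): gcd(6, 15) = 3, and 10 - 0 = 10 is NOT divisible by 3.
    ⇒ system is inconsistent (no integer solution).

No solution (the system is inconsistent).


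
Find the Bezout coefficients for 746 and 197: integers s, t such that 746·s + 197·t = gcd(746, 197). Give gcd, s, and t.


Euclidean algorithm on (746, 197) — divide until remainder is 0:
  746 = 3 · 197 + 155
  197 = 1 · 155 + 42
  155 = 3 · 42 + 29
  42 = 1 · 29 + 13
  29 = 2 · 13 + 3
  13 = 4 · 3 + 1
  3 = 3 · 1 + 0
gcd(746, 197) = 1.
Track Bezout coefficients alongside the remainders: start with r₀ = 746 = a·1 + b·0 (s = 1, t = 0) and r₁ = 197 = a·0 + b·1 (s = 0, t = 1); each new remainder r_{k+1} = r_{k-1} − q_k·r_k inherits s_{k+1} = s_{k-1} − q_k·s_k, t_{k+1} = t_{k-1} − q_k·t_k, so r_k = a·s_k + b·t_k at every step:
  q = 3: r = 155, s = 1 − 3·0 = 1, t = 0 − 3·1 = -3  (check: 746·1 + 197·(-3) = 155)
  q = 1: r = 42, s = 0 − 1·1 = -1, t = 1 − 1·(-3) = 4  (check: 746·(-1) + 197·4 = 42)
  q = 3: r = 29, s = 1 − 3·(-1) = 4, t = -3 − 3·4 = -15  (check: 746·4 + 197·(-15) = 29)
  q = 1: r = 13, s = -1 − 1·4 = -5, t = 4 − 1·(-15) = 19  (check: 746·(-5) + 197·19 = 13)
  q = 2: r = 3, s = 4 − 2·(-5) = 14, t = -15 − 2·19 = -53  (check: 746·14 + 197·(-53) = 3)
  q = 4: r = 1, s = -5 − 4·14 = -61, t = 19 − 4·(-53) = 231  (check: 746·(-61) + 197·231 = 1)
The row with r = 1 (the gcd) gives the Bezout coefficients s = -61, t = 231.
Result: 746 · (-61) + 197 · (231) = 1.

gcd(746, 197) = 1; s = -61, t = 231 (check: 746·(-61) + 197·231 = 1).


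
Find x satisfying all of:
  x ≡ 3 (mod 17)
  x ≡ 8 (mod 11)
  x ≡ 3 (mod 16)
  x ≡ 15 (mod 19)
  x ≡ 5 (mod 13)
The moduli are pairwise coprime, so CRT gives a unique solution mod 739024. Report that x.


Product of moduli M = 17 · 11 · 16 · 19 · 13 = 739024.
Merge one congruence at a time:
  Start: x ≡ 3 (mod 17).
  Combine with x ≡ 8 (mod 11); new modulus lcm = 187.
    Write x = 3 + 17·t and substitute into x ≡ 8 (mod 11): 17·t ≡ 8 − 3 = 5 (mod 11).
    Reduce coefficients mod 11: 6·t ≡ 5 (mod 11).
    The inverse of 6 mod 11 is 2 (since 6·2 = 12 = 1·11 + 1), so t ≡ 2·5 = 10 ≡ 10 (mod 11).
    Then x = 3 + 17·10 = 173, valid modulo lcm(17, 11) = 187: x ≡ 173 (mod 187).
  Combine with x ≡ 3 (mod 16); new modulus lcm = 2992.
    Write x = 173 + 187·t and substitute into x ≡ 3 (mod 16): 187·t ≡ 3 − 173 = -170 (mod 16).
    Reduce coefficients mod 16: 11·t ≡ 6 (mod 16).
    The inverse of 11 mod 16 is 3 (since 11·3 = 33 = 2·16 + 1), so t ≡ 3·6 = 18 ≡ 2 (mod 16).
    Then x = 173 + 187·2 = 547, valid modulo lcm(187, 16) = 2992: x ≡ 547 (mod 2992).
  Combine with x ≡ 15 (mod 19); new modulus lcm = 56848.
    Write x = 547 + 2992·t and substitute into x ≡ 15 (mod 19): 2992·t ≡ 15 − 547 = -532 (mod 19).
    Reduce coefficients mod 19: 9·t ≡ 0 (mod 19).
    The inverse of 9 mod 19 is 17 (since 9·17 = 153 = 8·19 + 1), so t ≡ 17·0 = 0 ≡ 0 (mod 19).
    Then x = 547 + 2992·0 = 547, valid modulo lcm(2992, 19) = 56848: x ≡ 547 (mod 56848).
  Combine with x ≡ 5 (mod 13); new modulus lcm = 739024.
    Write x = 547 + 56848·t and substitute into x ≡ 5 (mod 13): 56848·t ≡ 5 − 547 = -542 (mod 13).
    Reduce coefficients mod 13: 12·t ≡ 4 (mod 13).
    The inverse of 12 mod 13 is 12 (since 12·12 = 144 = 11·13 + 1), so t ≡ 12·4 = 48 ≡ 9 (mod 13).
    Then x = 547 + 56848·9 = 512179, valid modulo lcm(56848, 13) = 739024: x ≡ 512179 (mod 739024).
Verify against each original: 512179 mod 17 = 3, 512179 mod 11 = 8, 512179 mod 16 = 3, 512179 mod 19 = 15, 512179 mod 13 = 5.

x ≡ 512179 (mod 739024).


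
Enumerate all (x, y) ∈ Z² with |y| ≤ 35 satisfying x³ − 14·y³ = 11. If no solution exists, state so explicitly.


The equation is x³ - 14y³ = 11. For fixed y, x³ = 14·y³ + 11, so a solution requires the RHS to be a perfect cube.
Strategy: iterate y from -35 to 35, compute RHS = 14·y³ + 11, and check whether it is a (positive or negative) perfect cube.
Check small values of y:
  y = 0: RHS = 11 is not a perfect cube.
  y = 1: RHS = 25 is not a perfect cube.
  y = -1: RHS = -3 is not a perfect cube.
  y = 2: RHS = 123 is not a perfect cube.
  y = -2: RHS = -101 is not a perfect cube.
  y = 3: RHS = 389 is not a perfect cube.
  y = -3: RHS = -367 is not a perfect cube.
Continuing the search up to |y| = 35 finds no solutions either.
No (x, y) in the scanned range satisfies the equation.

No integer solutions with |y| ≤ 35.


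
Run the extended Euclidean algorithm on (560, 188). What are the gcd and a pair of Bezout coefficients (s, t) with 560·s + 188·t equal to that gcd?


Euclidean algorithm on (560, 188) — divide until remainder is 0:
  560 = 2 · 188 + 184
  188 = 1 · 184 + 4
  184 = 46 · 4 + 0
gcd(560, 188) = 4.
Track Bezout coefficients alongside the remainders: start with r₀ = 560 = a·1 + b·0 (s = 1, t = 0) and r₁ = 188 = a·0 + b·1 (s = 0, t = 1); each new remainder r_{k+1} = r_{k-1} − q_k·r_k inherits s_{k+1} = s_{k-1} − q_k·s_k, t_{k+1} = t_{k-1} − q_k·t_k, so r_k = a·s_k + b·t_k at every step:
  q = 2: r = 184, s = 1 − 2·0 = 1, t = 0 − 2·1 = -2  (check: 560·1 + 188·(-2) = 184)
  q = 1: r = 4, s = 0 − 1·1 = -1, t = 1 − 1·(-2) = 3  (check: 560·(-1) + 188·3 = 4)
The row with r = 4 (the gcd) gives the Bezout coefficients s = -1, t = 3.
Result: 560 · (-1) + 188 · (3) = 4.

gcd(560, 188) = 4; s = -1, t = 3 (check: 560·(-1) + 188·3 = 4).


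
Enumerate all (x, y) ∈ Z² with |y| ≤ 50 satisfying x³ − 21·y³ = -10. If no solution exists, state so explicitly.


The equation is x³ - 21y³ = -10. For fixed y, x³ = 21·y³ − 10, so a solution requires the RHS to be a perfect cube.
Strategy: iterate y from -50 to 50, compute RHS = 21·y³ − 10, and check whether it is a (positive or negative) perfect cube.
Check small values of y:
  y = 0: RHS = -10 is not a perfect cube.
  y = 1: RHS = 11 is not a perfect cube.
  y = -1: RHS = -31 is not a perfect cube.
  y = 2: RHS = 158 is not a perfect cube.
  y = -2: RHS = -178 is not a perfect cube.
  y = 3: RHS = 557 is not a perfect cube.
  y = -3: RHS = -577 is not a perfect cube.
Continuing the search up to |y| = 50 finds no solutions either.
No (x, y) in the scanned range satisfies the equation.

No integer solutions with |y| ≤ 50.


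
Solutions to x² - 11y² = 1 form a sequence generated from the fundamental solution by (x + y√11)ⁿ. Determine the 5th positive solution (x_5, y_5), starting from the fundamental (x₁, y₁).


Step 1: Find the fundamental solution (x₁, y₁) of x² - 11y² = 1.
  Expand √11 as a continued fraction. a₀ = ⌊√11⌋ = 3; iterate m_{k+1} = d_k·a_k − m_k, d_{k+1} = (11 − m_{k+1}²)/d_k, a_{k+1} = ⌊(a₀ + m_{k+1})/d_{k+1}⌋ (starting m₀ = 0, d₀ = 1), with convergents p_k = a_k·p_{k-1} + p_{k-2}, q_k = a_k·q_{k-1} + q_{k-2} (p₋₁ = 1, q₋₁ = 0):
  k = 0: a₀ = 3; p₀/q₀ = 3/1; p₀² − 11·q₀² = 9 − 11 = -2.
  k = 1: m = 3, d = 2, a = ⌊(3 + 3)/2⌋ = 3; p/q = (3·3 + 1)/(3·1 + 0) = 10/3; p² − 11·q² = 100 − 99 = 1.
  The first convergent with p² − 11·q² = 1 gives the fundamental solution (x₁, y₁) = (10, 3).
Step 2: Apply the recurrence (x_{n+1}, y_{n+1}) = (x₁x_n + 11y₁y_n, x₁y_n + y₁x_n) repeatedly.
  From (x_1, y_1) = (10, 3): x_2 = 10·10 + 11·3·3 = 199; y_2 = 10·3 + 3·10 = 60.
  From (x_2, y_2) = (199, 60): x_3 = 10·199 + 11·3·60 = 3970; y_3 = 10·60 + 3·199 = 1197.
  From (x_3, y_3) = (3970, 1197): x_4 = 10·3970 + 11·3·1197 = 79201; y_4 = 10·1197 + 3·3970 = 23880.
  From (x_4, y_4) = (79201, 23880): x_5 = 10·79201 + 11·3·23880 = 1580050; y_5 = 10·23880 + 3·79201 = 476403.
Step 3: Verify x_5² - 11·y_5² = 2496558002500 - 2496558002499 = 1 (should be 1). ✓

(x_1, y_1) = (10, 3); (x_5, y_5) = (1580050, 476403).


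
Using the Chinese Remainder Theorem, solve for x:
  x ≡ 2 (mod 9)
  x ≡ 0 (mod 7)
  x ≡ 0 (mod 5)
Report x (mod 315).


Moduli 9, 7, 5 are pairwise coprime; by CRT there is a unique solution modulo M = 9 · 7 · 5 = 315.
Solve pairwise, accumulating the modulus:
  Start with x ≡ 2 (mod 9).
  Combine with x ≡ 0 (mod 7): since gcd(9, 7) = 1, we get a unique residue mod 63.
    Write x = 2 + 9·t and substitute into x ≡ 0 (mod 7): 9·t ≡ 0 − 2 = -2 (mod 7).
    Reduce coefficients mod 7: 2·t ≡ 5 (mod 7).
    The inverse of 2 mod 7 is 4 (since 2·4 = 8 = 1·7 + 1), so t ≡ 4·5 = 20 ≡ 6 (mod 7).
    Then x = 2 + 9·6 = 56, valid modulo lcm(9, 7) = 63: x ≡ 56 (mod 63).
  Combine with x ≡ 0 (mod 5): since gcd(63, 5) = 1, we get a unique residue mod 315.
    Write x = 56 + 63·t and substitute into x ≡ 0 (mod 5): 63·t ≡ 0 − 56 = -56 (mod 5).
    Reduce coefficients mod 5: 3·t ≡ 4 (mod 5).
    The inverse of 3 mod 5 is 2 (since 3·2 = 6 = 1·5 + 1), so t ≡ 2·4 = 8 ≡ 3 (mod 5).
    Then x = 56 + 63·3 = 245, valid modulo lcm(63, 5) = 315: x ≡ 245 (mod 315).
Verify: 245 mod 9 = 2 ✓, 245 mod 7 = 0 ✓, 245 mod 5 = 0 ✓.

x ≡ 245 (mod 315).


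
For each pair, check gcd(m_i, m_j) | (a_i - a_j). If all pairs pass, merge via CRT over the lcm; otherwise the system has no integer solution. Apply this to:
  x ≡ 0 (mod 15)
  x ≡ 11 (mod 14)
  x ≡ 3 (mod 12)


Moduli 15, 14, 12 are not pairwise coprime, so CRT works modulo lcm(m_i) when all pairwise compatibility conditions hold.
Pairwise compatibility: gcd(m_i, m_j) must divide a_i - a_j for every pair.
Merge one congruence at a time:
  Start: x ≡ 0 (mod 15).
  Combine with x ≡ 11 (mod 14): gcd(15, 14) = 1; 11 - 0 = 11, which IS divisible by 1, so compatible.
    Write x = 0 + 15·t and substitute into x ≡ 11 (mod 14): 15·t ≡ 11 − 0 = 11 (mod 14).
    Reduce coefficients mod 14: 1·t ≡ 11 (mod 14).
    So t ≡ 11 (mod 14).
    Then x = 0 + 15·11 = 165, valid modulo lcm(15, 14) = 210: x ≡ 165 (mod 210).
  Combine with x ≡ 3 (mod 12): gcd(210, 12) = 6; 3 - 165 = -162, which IS divisible by 6, so compatible.
    Write x = 165 + 210·t and substitute into x ≡ 3 (mod 12): 210·t ≡ 3 − 165 = -162 (mod 12).
    Divide the congruence (and modulus) by g = 6: 35·t ≡ -27 (mod 2).
    Reduce coefficients mod 2: 1·t ≡ 1 (mod 2).
    So t ≡ 1 (mod 2).
    Then x = 165 + 210·1 = 375, valid modulo lcm(210, 12) = 420: x ≡ 375 (mod 420).
Verify: 375 mod 15 = 0, 375 mod 14 = 11, 375 mod 12 = 3.

x ≡ 375 (mod 420).


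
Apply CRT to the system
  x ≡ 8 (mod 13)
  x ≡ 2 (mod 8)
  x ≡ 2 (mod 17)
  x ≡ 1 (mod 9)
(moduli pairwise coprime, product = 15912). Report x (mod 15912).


Product of moduli M = 13 · 8 · 17 · 9 = 15912.
Merge one congruence at a time:
  Start: x ≡ 8 (mod 13).
  Combine with x ≡ 2 (mod 8); new modulus lcm = 104.
    Write x = 8 + 13·t and substitute into x ≡ 2 (mod 8): 13·t ≡ 2 − 8 = -6 (mod 8).
    Reduce coefficients mod 8: 5·t ≡ 2 (mod 8).
    The inverse of 5 mod 8 is 5 (since 5·5 = 25 = 3·8 + 1), so t ≡ 5·2 = 10 ≡ 2 (mod 8).
    Then x = 8 + 13·2 = 34, valid modulo lcm(13, 8) = 104: x ≡ 34 (mod 104).
  Combine with x ≡ 2 (mod 17); new modulus lcm = 1768.
    Write x = 34 + 104·t and substitute into x ≡ 2 (mod 17): 104·t ≡ 2 − 34 = -32 (mod 17).
    Reduce coefficients mod 17: 2·t ≡ 2 (mod 17).
    The inverse of 2 mod 17 is 9 (since 2·9 = 18 = 1·17 + 1), so t ≡ 9·2 = 18 ≡ 1 (mod 17).
    Then x = 34 + 104·1 = 138, valid modulo lcm(104, 17) = 1768: x ≡ 138 (mod 1768).
  Combine with x ≡ 1 (mod 9); new modulus lcm = 15912.
    Write x = 138 + 1768·t and substitute into x ≡ 1 (mod 9): 1768·t ≡ 1 − 138 = -137 (mod 9).
    Reduce coefficients mod 9: 4·t ≡ 7 (mod 9).
    The inverse of 4 mod 9 is 7 (since 4·7 = 28 = 3·9 + 1), so t ≡ 7·7 = 49 ≡ 4 (mod 9).
    Then x = 138 + 1768·4 = 7210, valid modulo lcm(1768, 9) = 15912: x ≡ 7210 (mod 15912).
Verify against each original: 7210 mod 13 = 8, 7210 mod 8 = 2, 7210 mod 17 = 2, 7210 mod 9 = 1.

x ≡ 7210 (mod 15912).


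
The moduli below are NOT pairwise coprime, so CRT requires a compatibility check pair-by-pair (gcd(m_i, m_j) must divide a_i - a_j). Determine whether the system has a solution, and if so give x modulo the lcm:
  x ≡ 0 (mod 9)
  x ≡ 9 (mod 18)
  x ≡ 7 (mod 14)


Moduli 9, 18, 14 are not pairwise coprime, so CRT works modulo lcm(m_i) when all pairwise compatibility conditions hold.
Pairwise compatibility: gcd(m_i, m_j) must divide a_i - a_j for every pair.
Merge one congruence at a time:
  Start: x ≡ 0 (mod 9).
  Combine with x ≡ 9 (mod 18): gcd(9, 18) = 9; 9 - 0 = 9, which IS divisible by 9, so compatible.
    Write x = 0 + 9·t and substitute into x ≡ 9 (mod 18): 9·t ≡ 9 − 0 = 9 (mod 18).
    Divide the congruence (and modulus) by g = 9: 1·t ≡ 1 (mod 2).
    So t ≡ 1 (mod 2).
    Then x = 0 + 9·1 = 9, valid modulo lcm(9, 18) = 18: x ≡ 9 (mod 18).
  Combine with x ≡ 7 (mod 14): gcd(18, 14) = 2; 7 - 9 = -2, which IS divisible by 2, so compatible.
    Write x = 9 + 18·t and substitute into x ≡ 7 (mod 14): 18·t ≡ 7 − 9 = -2 (mod 14).
    Divide the congruence (and modulus) by g = 2: 9·t ≡ -1 (mod 7).
    Reduce coefficients mod 7: 2·t ≡ 6 (mod 7).
    The inverse of 2 mod 7 is 4 (since 2·4 = 8 = 1·7 + 1), so t ≡ 4·6 = 24 ≡ 3 (mod 7).
    Then x = 9 + 18·3 = 63, valid modulo lcm(18, 14) = 126: x ≡ 63 (mod 126).
Verify: 63 mod 9 = 0, 63 mod 18 = 9, 63 mod 14 = 7.

x ≡ 63 (mod 126).


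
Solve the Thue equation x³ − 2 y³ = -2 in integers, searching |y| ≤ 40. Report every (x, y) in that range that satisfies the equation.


The equation is x³ - 2y³ = -2. For fixed y, x³ = 2·y³ − 2, so a solution requires the RHS to be a perfect cube.
Strategy: iterate y from -40 to 40, compute RHS = 2·y³ − 2, and check whether it is a (positive or negative) perfect cube.
Check small values of y:
  y = 0: RHS = -2 is not a perfect cube.
  y = 1: RHS = 0 = (0)³ ⇒ x = 0 works.
  y = -1: RHS = -4 is not a perfect cube.
  y = 2: RHS = 14 is not a perfect cube.
  y = -2: RHS = -18 is not a perfect cube.
  y = 3: RHS = 52 is not a perfect cube.
  y = -3: RHS = -56 is not a perfect cube.
Continuing the search up to |y| = 40 finds no further solutions beyond those listed.
Collected solutions: (0, 1).

Solutions (with |y| ≤ 40): (0, 1).


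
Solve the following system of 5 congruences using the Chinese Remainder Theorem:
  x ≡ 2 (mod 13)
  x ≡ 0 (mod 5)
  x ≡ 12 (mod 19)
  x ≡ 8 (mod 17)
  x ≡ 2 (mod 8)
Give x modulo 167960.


Product of moduli M = 13 · 5 · 19 · 17 · 8 = 167960.
Merge one congruence at a time:
  Start: x ≡ 2 (mod 13).
  Combine with x ≡ 0 (mod 5); new modulus lcm = 65.
    Write x = 2 + 13·t and substitute into x ≡ 0 (mod 5): 13·t ≡ 0 − 2 = -2 (mod 5).
    Reduce coefficients mod 5: 3·t ≡ 3 (mod 5).
    The inverse of 3 mod 5 is 2 (since 3·2 = 6 = 1·5 + 1), so t ≡ 2·3 = 6 ≡ 1 (mod 5).
    Then x = 2 + 13·1 = 15, valid modulo lcm(13, 5) = 65: x ≡ 15 (mod 65).
  Combine with x ≡ 12 (mod 19); new modulus lcm = 1235.
    Write x = 15 + 65·t and substitute into x ≡ 12 (mod 19): 65·t ≡ 12 − 15 = -3 (mod 19).
    Reduce coefficients mod 19: 8·t ≡ 16 (mod 19).
    The inverse of 8 mod 19 is 12 (since 8·12 = 96 = 5·19 + 1), so t ≡ 12·16 = 192 ≡ 2 (mod 19).
    Then x = 15 + 65·2 = 145, valid modulo lcm(65, 19) = 1235: x ≡ 145 (mod 1235).
  Combine with x ≡ 8 (mod 17); new modulus lcm = 20995.
    Write x = 145 + 1235·t and substitute into x ≡ 8 (mod 17): 1235·t ≡ 8 − 145 = -137 (mod 17).
    Reduce coefficients mod 17: 11·t ≡ 16 (mod 17).
    The inverse of 11 mod 17 is 14 (since 11·14 = 154 = 9·17 + 1), so t ≡ 14·16 = 224 ≡ 3 (mod 17).
    Then x = 145 + 1235·3 = 3850, valid modulo lcm(1235, 17) = 20995: x ≡ 3850 (mod 20995).
  Combine with x ≡ 2 (mod 8); new modulus lcm = 167960.
    Write x = 3850 + 20995·t and substitute into x ≡ 2 (mod 8): 20995·t ≡ 2 − 3850 = -3848 (mod 8).
    Reduce coefficients mod 8: 3·t ≡ 0 (mod 8).
    The inverse of 3 mod 8 is 3 (since 3·3 = 9 = 1·8 + 1), so t ≡ 3·0 = 0 ≡ 0 (mod 8).
    Then x = 3850 + 20995·0 = 3850, valid modulo lcm(20995, 8) = 167960: x ≡ 3850 (mod 167960).
Verify against each original: 3850 mod 13 = 2, 3850 mod 5 = 0, 3850 mod 19 = 12, 3850 mod 17 = 8, 3850 mod 8 = 2.

x ≡ 3850 (mod 167960).


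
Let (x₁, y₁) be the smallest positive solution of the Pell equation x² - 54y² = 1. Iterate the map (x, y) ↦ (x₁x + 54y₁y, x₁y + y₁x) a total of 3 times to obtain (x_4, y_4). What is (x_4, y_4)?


Step 1: Find the fundamental solution (x₁, y₁) of x² - 54y² = 1.
  Expand √54 as a continued fraction. a₀ = ⌊√54⌋ = 7; iterate m_{k+1} = d_k·a_k − m_k, d_{k+1} = (54 − m_{k+1}²)/d_k, a_{k+1} = ⌊(a₀ + m_{k+1})/d_{k+1}⌋ (starting m₀ = 0, d₀ = 1), with convergents p_k = a_k·p_{k-1} + p_{k-2}, q_k = a_k·q_{k-1} + q_{k-2} (p₋₁ = 1, q₋₁ = 0):
  k = 0: a₀ = 7; p₀/q₀ = 7/1; p₀² − 54·q₀² = 49 − 54 = -5.
  k = 1: m = 7, d = 5, a = ⌊(7 + 7)/5⌋ = 2; p/q = (2·7 + 1)/(2·1 + 0) = 15/2; p² − 54·q² = 225 − 216 = 9.
  k = 2: m = 3, d = 9, a = ⌊(7 + 3)/9⌋ = 1; p/q = (1·15 + 7)/(1·2 + 1) = 22/3; p² − 54·q² = 484 − 486 = -2.
  k = 3: m = 6, d = 2, a = ⌊(7 + 6)/2⌋ = 6; p/q = (6·22 + 15)/(6·3 + 2) = 147/20; p² − 54·q² = 21609 − 21600 = 9.
  k = 4: m = 6, d = 9, a = ⌊(7 + 6)/9⌋ = 1; p/q = (1·147 + 22)/(1·20 + 3) = 169/23; p² − 54·q² = 28561 − 28566 = -5.
  k = 5: m = 3, d = 5, a = ⌊(7 + 3)/5⌋ = 2; p/q = (2·169 + 147)/(2·23 + 20) = 485/66; p² − 54·q² = 235225 − 235224 = 1.
  The first convergent with p² − 54·q² = 1 gives the fundamental solution (x₁, y₁) = (485, 66).
Step 2: Apply the recurrence (x_{n+1}, y_{n+1}) = (x₁x_n + 54y₁y_n, x₁y_n + y₁x_n) repeatedly.
  From (x_1, y_1) = (485, 66): x_2 = 485·485 + 54·66·66 = 470449; y_2 = 485·66 + 66·485 = 64020.
  From (x_2, y_2) = (470449, 64020): x_3 = 485·470449 + 54·66·64020 = 456335045; y_3 = 485·64020 + 66·470449 = 62099334.
  From (x_3, y_3) = (456335045, 62099334): x_4 = 485·456335045 + 54·66·62099334 = 442644523201; y_4 = 485·62099334 + 66·456335045 = 60236289960.
Step 3: Verify x_4² - 54·y_4² = 195934173919840627286401 - 195934173919840627286400 = 1 (should be 1). ✓

(x_1, y_1) = (485, 66); (x_4, y_4) = (442644523201, 60236289960).


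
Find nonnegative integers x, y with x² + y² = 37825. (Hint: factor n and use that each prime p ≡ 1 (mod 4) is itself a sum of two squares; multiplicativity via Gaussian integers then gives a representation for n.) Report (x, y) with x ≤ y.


Step 1: Factor n = 37825 = 5^2 · 17 · 89.
Step 2: Check the mod-4 condition on each prime factor: 5 ≡ 1 (mod 4), exponent 2; 17 ≡ 1 (mod 4), exponent 1; 89 ≡ 1 (mod 4), exponent 1.
All primes ≡ 3 (mod 4) appear to even exponent (or don't appear), so by the two-squares theorem n IS expressible as a sum of two squares.
Step 3: Build a representation. Group n = k² · m with k = 5 and m = 17 · 89 = 1513 (a product of primes ≡ 1 (mod 4)); a representation of m scales to one of n via (k·x)² + (k·y)² = k²(x² + y²). Each prime p ≡ 1 (mod 4) is itself a sum of two squares; find a² by testing p − a² for a perfect square:
  17: 17 − 1² = 16 = 4² ⇒ 17 = 1² + 4².
  89: 89 − 1² = 88, 89 − 2² = 85, 89 − 3² = 80, 89 − 4² = 73, 89 − 5² = 64 = 8² ⇒ 89 = 5² + 8².
  Combine using the Brahmagupta–Fibonacci identity (a² + b²)(c² + d²) = (ac − bd)² + (ad + bc)² = (ac + bd)² + (ad − bc)²:
  17 · 89 = 1513: from (1² + 4²)(5² + 8²), take (1·5 − 4·8, 1·8 + 4·5) = (5 − 32, 8 + 20) = (-27, 28); dropping signs (only squares matter) gives (27, 28); check 27² + 28² = 729 + 784 = 1513 ✓.
  Scale by k = 5: (5·27, 5·28) = (135, 140).
Step 4: Order so x ≤ y and verify: 135² + 140² = 18225 + 19600 = 37825 = n. ✓

n = 37825 = 135² + 140² (one valid representation with x ≤ y).


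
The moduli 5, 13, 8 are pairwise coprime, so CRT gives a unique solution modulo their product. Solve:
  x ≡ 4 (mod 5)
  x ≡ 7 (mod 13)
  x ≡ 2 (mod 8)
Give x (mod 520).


Moduli 5, 13, 8 are pairwise coprime; by CRT there is a unique solution modulo M = 5 · 13 · 8 = 520.
Solve pairwise, accumulating the modulus:
  Start with x ≡ 4 (mod 5).
  Combine with x ≡ 7 (mod 13): since gcd(5, 13) = 1, we get a unique residue mod 65.
    Write x = 4 + 5·t and substitute into x ≡ 7 (mod 13): 5·t ≡ 7 − 4 = 3 (mod 13).
    The inverse of 5 mod 13 is 8 (since 5·8 = 40 = 3·13 + 1), so t ≡ 8·3 = 24 ≡ 11 (mod 13).
    Then x = 4 + 5·11 = 59, valid modulo lcm(5, 13) = 65: x ≡ 59 (mod 65).
  Combine with x ≡ 2 (mod 8): since gcd(65, 8) = 1, we get a unique residue mod 520.
    Write x = 59 + 65·t and substitute into x ≡ 2 (mod 8): 65·t ≡ 2 − 59 = -57 (mod 8).
    Reduce coefficients mod 8: 1·t ≡ 7 (mod 8).
    So t ≡ 7 (mod 8).
    Then x = 59 + 65·7 = 514, valid modulo lcm(65, 8) = 520: x ≡ 514 (mod 520).
Verify: 514 mod 5 = 4 ✓, 514 mod 13 = 7 ✓, 514 mod 8 = 2 ✓.

x ≡ 514 (mod 520).


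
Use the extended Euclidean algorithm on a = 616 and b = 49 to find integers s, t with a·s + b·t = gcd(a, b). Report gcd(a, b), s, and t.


Euclidean algorithm on (616, 49) — divide until remainder is 0:
  616 = 12 · 49 + 28
  49 = 1 · 28 + 21
  28 = 1 · 21 + 7
  21 = 3 · 7 + 0
gcd(616, 49) = 7.
Track Bezout coefficients alongside the remainders: start with r₀ = 616 = a·1 + b·0 (s = 1, t = 0) and r₁ = 49 = a·0 + b·1 (s = 0, t = 1); each new remainder r_{k+1} = r_{k-1} − q_k·r_k inherits s_{k+1} = s_{k-1} − q_k·s_k, t_{k+1} = t_{k-1} − q_k·t_k, so r_k = a·s_k + b·t_k at every step:
  q = 12: r = 28, s = 1 − 12·0 = 1, t = 0 − 12·1 = -12  (check: 616·1 + 49·(-12) = 28)
  q = 1: r = 21, s = 0 − 1·1 = -1, t = 1 − 1·(-12) = 13  (check: 616·(-1) + 49·13 = 21)
  q = 1: r = 7, s = 1 − 1·(-1) = 2, t = -12 − 1·13 = -25  (check: 616·2 + 49·(-25) = 7)
The row with r = 7 (the gcd) gives the Bezout coefficients s = 2, t = -25.
Result: 616 · (2) + 49 · (-25) = 7.

gcd(616, 49) = 7; s = 2, t = -25 (check: 616·2 + 49·(-25) = 7).
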